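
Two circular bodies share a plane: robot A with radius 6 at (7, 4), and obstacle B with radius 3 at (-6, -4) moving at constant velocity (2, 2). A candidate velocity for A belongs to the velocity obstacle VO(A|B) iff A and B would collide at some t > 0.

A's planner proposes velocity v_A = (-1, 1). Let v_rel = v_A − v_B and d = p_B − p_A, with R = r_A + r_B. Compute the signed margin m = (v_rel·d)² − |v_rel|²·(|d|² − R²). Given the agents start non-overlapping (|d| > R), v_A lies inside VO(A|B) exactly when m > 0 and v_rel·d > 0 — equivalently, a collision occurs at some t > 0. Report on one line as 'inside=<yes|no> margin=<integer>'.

d = (-13, -8),  |d|² = 233;  R = 6+3 = 9,  c = 233−9² = 152
v_rel = (-3, -1),  |v_rel|² = 10;  v_rel·d = (-3)·(-13) + (-1)·(-8) = 47
10·t² − 94·t + 152 = 0  ⇒  m = 47² − 10·152 = 689
m = 689 > 0,  v_rel·d = 47 > 0  ⇒  inside

inside=yes margin=689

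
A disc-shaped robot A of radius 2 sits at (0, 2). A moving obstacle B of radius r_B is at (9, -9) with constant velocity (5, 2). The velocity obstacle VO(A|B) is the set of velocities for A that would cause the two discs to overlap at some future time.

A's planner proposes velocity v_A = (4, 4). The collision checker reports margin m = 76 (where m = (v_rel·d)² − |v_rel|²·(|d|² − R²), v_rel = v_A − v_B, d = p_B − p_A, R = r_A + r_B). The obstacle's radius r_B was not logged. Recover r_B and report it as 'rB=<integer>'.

m = 76
d = (9, -11);  v_rel = (-1, 2),  |v_rel|² = 5
v_rel×d = (-1)·(-11) − (2)·(9) = -7
since m = R²·5 − (-7)²:  R² = (49 + 76) / 5 = 25
R = √25 = 5  ⇒  r_B = 5 − 2 = 3

rB=3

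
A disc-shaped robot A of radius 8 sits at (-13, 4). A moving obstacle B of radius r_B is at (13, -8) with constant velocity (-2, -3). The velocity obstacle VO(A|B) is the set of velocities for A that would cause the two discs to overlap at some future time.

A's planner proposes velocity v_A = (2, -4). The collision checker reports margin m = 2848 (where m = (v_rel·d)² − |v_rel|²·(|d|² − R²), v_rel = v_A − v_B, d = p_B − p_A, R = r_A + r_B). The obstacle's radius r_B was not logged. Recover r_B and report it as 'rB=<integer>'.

m = 2848
d = (26, -12);  v_rel = (4, -1),  |v_rel|² = 17
v_rel×d = (4)·(-12) − (-1)·(26) = -22
since m = R²·17 − (-22)²:  R² = (484 + 2848) / 17 = 196
R = √196 = 14  ⇒  r_B = 14 − 8 = 6

rB=6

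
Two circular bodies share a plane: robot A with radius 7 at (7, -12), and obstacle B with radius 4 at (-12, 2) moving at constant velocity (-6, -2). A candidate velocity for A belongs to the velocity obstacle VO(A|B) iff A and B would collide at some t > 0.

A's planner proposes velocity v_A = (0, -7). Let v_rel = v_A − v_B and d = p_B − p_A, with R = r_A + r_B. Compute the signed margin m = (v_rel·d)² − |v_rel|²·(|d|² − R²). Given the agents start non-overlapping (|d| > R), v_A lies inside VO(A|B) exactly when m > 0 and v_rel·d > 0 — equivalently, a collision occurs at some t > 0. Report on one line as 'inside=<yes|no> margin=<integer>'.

d = (-19, 14),  |d|² = 557;  R = 7+4 = 11,  c = 557−11² = 436
v_rel = (6, -5),  |v_rel|² = 61;  v_rel·d = (6)·(-19) + (-5)·(14) = -184
61·t² + 368·t + 436 = 0  ⇒  m = (-184)² − 61·436 = 7260
m = 7260 > 0,  v_rel·d = -184 < 0  ⇒  outside

inside=no margin=7260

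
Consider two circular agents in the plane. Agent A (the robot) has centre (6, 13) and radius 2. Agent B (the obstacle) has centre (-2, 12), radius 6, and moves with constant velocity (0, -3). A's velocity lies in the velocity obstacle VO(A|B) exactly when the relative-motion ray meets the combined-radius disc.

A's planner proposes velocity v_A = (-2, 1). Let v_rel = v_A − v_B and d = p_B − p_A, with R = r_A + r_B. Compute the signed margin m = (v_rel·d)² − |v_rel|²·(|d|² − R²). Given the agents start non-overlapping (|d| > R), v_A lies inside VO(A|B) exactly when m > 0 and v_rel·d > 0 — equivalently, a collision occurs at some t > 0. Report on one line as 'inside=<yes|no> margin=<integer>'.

d = (-8, -1),  |d|² = 65;  R = 2+6 = 8,  c = 65−8² = 1
v_rel = (-2, 4),  |v_rel|² = 20;  v_rel·d = (-2)·(-8) + (4)·(-1) = 12
20·t² − 24·t + 1 = 0  ⇒  m = 12² − 20·1 = 124
m = 124 > 0,  v_rel·d = 12 > 0  ⇒  inside

inside=yes margin=124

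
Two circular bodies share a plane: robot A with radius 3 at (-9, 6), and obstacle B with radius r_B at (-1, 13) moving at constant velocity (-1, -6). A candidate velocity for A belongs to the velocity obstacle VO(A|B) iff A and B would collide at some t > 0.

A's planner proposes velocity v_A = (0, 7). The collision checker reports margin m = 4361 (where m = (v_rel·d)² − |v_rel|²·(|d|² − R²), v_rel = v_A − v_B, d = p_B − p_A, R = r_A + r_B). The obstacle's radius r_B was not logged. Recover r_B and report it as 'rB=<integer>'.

m = 4361
d = (8, 7);  v_rel = (1, 13),  |v_rel|² = 170
v_rel×d = (1)·(7) − (13)·(8) = -97
since m = R²·170 − (-97)²:  R² = (9409 + 4361) / 170 = 81
R = √81 = 9  ⇒  r_B = 9 − 3 = 6

rB=6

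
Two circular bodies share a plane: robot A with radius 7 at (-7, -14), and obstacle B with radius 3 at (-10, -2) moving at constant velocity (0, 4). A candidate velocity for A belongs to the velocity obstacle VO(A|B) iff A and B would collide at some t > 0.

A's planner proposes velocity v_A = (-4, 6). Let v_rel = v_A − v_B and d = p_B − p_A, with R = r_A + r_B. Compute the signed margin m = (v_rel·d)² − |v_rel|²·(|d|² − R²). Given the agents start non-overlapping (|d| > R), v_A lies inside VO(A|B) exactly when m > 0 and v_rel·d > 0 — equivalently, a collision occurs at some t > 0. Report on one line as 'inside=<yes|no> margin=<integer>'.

d = (-3, 12),  |d|² = 153;  R = 7+3 = 10,  c = 153−10² = 53
v_rel = (-4, 2),  |v_rel|² = 20;  v_rel·d = (-4)·(-3) + (2)·(12) = 36
20·t² − 72·t + 53 = 0  ⇒  m = 36² − 20·53 = 236
m = 236 > 0,  v_rel·d = 36 > 0  ⇒  inside

inside=yes margin=236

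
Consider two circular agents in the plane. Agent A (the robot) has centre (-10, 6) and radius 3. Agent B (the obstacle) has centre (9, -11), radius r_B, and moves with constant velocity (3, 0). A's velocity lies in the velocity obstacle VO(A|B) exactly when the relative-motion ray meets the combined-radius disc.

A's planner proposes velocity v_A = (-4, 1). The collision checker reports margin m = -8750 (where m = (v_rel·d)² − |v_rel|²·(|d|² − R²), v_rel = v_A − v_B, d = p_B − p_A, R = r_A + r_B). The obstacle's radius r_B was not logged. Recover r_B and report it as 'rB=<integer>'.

m = -8750
d = (19, -17);  v_rel = (-7, 1),  |v_rel|² = 50
v_rel×d = (-7)·(-17) − (1)·(19) = 100
since m = R²·50 − 100²:  R² = (10000 + -8750) / 50 = 25
R = √25 = 5  ⇒  r_B = 5 − 3 = 2

rB=2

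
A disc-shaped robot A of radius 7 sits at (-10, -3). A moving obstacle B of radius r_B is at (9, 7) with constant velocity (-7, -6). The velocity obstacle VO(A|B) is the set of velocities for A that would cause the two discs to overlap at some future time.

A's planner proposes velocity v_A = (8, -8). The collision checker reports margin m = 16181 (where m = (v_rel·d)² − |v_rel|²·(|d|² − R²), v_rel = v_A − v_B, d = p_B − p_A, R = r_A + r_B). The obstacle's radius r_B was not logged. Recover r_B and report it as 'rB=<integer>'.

m = 16181
d = (19, 10);  v_rel = (15, -2),  |v_rel|² = 229
v_rel×d = (15)·(10) − (-2)·(19) = 188
since m = R²·229 − 188²:  R² = (35344 + 16181) / 229 = 225
R = √225 = 15  ⇒  r_B = 15 − 7 = 8

rB=8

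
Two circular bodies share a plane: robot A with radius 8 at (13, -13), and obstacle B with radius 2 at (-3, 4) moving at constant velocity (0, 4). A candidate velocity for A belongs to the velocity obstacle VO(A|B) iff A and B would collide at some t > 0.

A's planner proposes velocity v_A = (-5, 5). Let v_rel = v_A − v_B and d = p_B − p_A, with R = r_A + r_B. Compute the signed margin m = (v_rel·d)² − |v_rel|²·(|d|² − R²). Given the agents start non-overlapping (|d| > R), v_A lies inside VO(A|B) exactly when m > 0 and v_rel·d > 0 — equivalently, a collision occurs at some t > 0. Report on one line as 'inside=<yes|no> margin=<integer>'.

d = (-16, 17),  |d|² = 545;  R = 8+2 = 10,  c = 545−10² = 445
v_rel = (-5, 1),  |v_rel|² = 26;  v_rel·d = (-5)·(-16) + (1)·(17) = 97
26·t² − 194·t + 445 = 0  ⇒  m = 97² − 26·445 = -2161
m = -2161 < 0,  v_rel·d = 97 > 0  ⇒  outside

inside=no margin=-2161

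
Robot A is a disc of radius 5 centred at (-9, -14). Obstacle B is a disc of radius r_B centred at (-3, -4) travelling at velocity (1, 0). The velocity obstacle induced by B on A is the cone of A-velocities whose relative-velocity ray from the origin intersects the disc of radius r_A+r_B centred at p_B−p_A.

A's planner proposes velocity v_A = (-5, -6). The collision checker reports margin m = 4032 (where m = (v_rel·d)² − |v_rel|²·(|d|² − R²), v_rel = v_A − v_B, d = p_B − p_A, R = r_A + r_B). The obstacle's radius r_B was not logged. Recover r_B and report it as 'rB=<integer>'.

m = 4032
d = (6, 10);  v_rel = (-6, -6),  |v_rel|² = 72
v_rel×d = (-6)·(10) − (-6)·(6) = -24
since m = R²·72 − (-24)²:  R² = (576 + 4032) / 72 = 64
R = √64 = 8  ⇒  r_B = 8 − 5 = 3

rB=3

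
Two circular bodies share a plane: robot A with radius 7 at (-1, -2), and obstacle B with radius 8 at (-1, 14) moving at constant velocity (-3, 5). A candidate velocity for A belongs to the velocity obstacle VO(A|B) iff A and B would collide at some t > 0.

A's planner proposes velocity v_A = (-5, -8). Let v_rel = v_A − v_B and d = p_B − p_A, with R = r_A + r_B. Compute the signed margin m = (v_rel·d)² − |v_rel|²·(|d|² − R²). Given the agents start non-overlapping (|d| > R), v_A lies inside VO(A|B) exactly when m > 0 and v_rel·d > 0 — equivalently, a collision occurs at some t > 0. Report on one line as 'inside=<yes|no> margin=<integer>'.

d = (0, 16),  |d|² = 256;  R = 7+8 = 15,  c = 256−15² = 31
v_rel = (-2, -13),  |v_rel|² = 173;  v_rel·d = (-2)·(0) + (-13)·(16) = -208
173·t² + 416·t + 31 = 0  ⇒  m = (-208)² − 173·31 = 37901
m = 37901 > 0,  v_rel·d = -208 < 0  ⇒  outside

inside=no margin=37901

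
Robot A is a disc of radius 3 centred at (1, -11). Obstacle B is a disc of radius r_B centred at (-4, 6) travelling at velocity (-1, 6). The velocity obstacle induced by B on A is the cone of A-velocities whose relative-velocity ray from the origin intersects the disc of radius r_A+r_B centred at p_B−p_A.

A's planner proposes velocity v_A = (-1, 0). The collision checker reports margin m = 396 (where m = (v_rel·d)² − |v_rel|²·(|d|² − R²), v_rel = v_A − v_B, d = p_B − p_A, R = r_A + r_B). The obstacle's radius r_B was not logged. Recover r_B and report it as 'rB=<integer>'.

m = 396
d = (-5, 17);  v_rel = (0, -6),  |v_rel|² = 36
v_rel×d = (0)·(17) − (-6)·(-5) = -30
since m = R²·36 − (-30)²:  R² = (900 + 396) / 36 = 36
R = √36 = 6  ⇒  r_B = 6 − 3 = 3

rB=3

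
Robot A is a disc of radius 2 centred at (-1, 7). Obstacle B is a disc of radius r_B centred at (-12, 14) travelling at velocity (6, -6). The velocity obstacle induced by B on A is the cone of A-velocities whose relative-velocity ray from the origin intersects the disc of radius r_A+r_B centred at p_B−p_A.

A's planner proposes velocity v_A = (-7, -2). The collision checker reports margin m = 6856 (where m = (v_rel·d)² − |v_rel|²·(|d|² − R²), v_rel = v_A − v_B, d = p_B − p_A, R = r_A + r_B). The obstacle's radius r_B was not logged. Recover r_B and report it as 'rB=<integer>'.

m = 6856
d = (-11, 7);  v_rel = (-13, 4),  |v_rel|² = 185
v_rel×d = (-13)·(7) − (4)·(-11) = -47
since m = R²·185 − (-47)²:  R² = (2209 + 6856) / 185 = 49
R = √49 = 7  ⇒  r_B = 7 − 2 = 5

rB=5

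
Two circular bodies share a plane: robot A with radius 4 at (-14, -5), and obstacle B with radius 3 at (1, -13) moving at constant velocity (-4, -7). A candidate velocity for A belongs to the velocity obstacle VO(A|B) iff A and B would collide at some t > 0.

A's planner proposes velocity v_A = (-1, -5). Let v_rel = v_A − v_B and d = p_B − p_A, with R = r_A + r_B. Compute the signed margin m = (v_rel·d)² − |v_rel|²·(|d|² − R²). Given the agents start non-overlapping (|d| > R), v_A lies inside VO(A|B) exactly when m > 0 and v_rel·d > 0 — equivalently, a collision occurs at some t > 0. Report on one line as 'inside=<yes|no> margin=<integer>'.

d = (15, -8),  |d|² = 289;  R = 4+3 = 7,  c = 289−7² = 240
v_rel = (3, 2),  |v_rel|² = 13;  v_rel·d = (3)·(15) + (2)·(-8) = 29
13·t² − 58·t + 240 = 0  ⇒  m = 29² − 13·240 = -2279
m = -2279 < 0,  v_rel·d = 29 > 0  ⇒  outside

inside=no margin=-2279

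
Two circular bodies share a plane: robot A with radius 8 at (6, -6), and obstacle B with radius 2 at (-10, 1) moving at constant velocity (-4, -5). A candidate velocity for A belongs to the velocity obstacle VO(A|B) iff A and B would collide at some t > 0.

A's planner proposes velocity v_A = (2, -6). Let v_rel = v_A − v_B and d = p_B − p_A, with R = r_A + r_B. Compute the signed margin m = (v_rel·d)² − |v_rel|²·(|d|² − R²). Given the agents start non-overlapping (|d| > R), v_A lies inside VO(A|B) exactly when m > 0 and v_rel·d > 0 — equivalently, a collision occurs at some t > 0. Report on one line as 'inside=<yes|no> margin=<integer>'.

d = (-16, 7),  |d|² = 305;  R = 8+2 = 10,  c = 305−10² = 205
v_rel = (6, -1),  |v_rel|² = 37;  v_rel·d = (6)·(-16) + (-1)·(7) = -103
37·t² + 206·t + 205 = 0  ⇒  m = (-103)² − 37·205 = 3024
m = 3024 > 0,  v_rel·d = -103 < 0  ⇒  outside

inside=no margin=3024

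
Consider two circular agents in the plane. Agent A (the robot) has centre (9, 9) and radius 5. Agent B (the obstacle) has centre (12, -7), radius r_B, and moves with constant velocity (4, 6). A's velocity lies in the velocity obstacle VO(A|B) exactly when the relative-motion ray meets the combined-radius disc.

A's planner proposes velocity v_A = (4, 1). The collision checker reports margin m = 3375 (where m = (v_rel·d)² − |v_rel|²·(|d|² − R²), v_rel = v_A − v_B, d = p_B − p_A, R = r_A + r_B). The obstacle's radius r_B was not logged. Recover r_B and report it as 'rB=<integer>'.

m = 3375
d = (3, -16);  v_rel = (0, -5),  |v_rel|² = 25
v_rel×d = (0)·(-16) − (-5)·(3) = 15
since m = R²·25 − 15²:  R² = (225 + 3375) / 25 = 144
R = √144 = 12  ⇒  r_B = 12 − 5 = 7

rB=7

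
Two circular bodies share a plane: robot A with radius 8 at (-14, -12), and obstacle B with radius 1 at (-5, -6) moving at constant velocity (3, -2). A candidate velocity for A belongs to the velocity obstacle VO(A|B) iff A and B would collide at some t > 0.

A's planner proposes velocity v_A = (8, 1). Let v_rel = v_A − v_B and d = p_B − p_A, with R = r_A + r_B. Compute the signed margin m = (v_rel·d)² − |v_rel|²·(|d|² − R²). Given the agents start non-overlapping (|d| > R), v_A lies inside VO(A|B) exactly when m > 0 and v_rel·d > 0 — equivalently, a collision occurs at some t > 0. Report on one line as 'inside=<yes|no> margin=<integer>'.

d = (9, 6),  |d|² = 117;  R = 8+1 = 9,  c = 117−9² = 36
v_rel = (5, 3),  |v_rel|² = 34;  v_rel·d = (5)·(9) + (3)·(6) = 63
34·t² − 126·t + 36 = 0  ⇒  m = 63² − 34·36 = 2745
m = 2745 > 0,  v_rel·d = 63 > 0  ⇒  inside

inside=yes margin=2745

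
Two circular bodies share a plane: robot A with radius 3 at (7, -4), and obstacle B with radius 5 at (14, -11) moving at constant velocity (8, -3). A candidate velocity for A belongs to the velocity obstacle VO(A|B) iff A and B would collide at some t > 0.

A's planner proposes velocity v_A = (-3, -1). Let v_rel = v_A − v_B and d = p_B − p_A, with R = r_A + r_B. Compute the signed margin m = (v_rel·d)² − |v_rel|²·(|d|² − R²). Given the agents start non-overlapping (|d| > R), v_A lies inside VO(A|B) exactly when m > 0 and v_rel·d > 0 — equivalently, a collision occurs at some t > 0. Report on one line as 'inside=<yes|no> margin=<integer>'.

d = (7, -7),  |d|² = 98;  R = 3+5 = 8,  c = 98−8² = 34
v_rel = (-11, 2),  |v_rel|² = 125;  v_rel·d = (-11)·(7) + (2)·(-7) = -91
125·t² + 182·t + 34 = 0  ⇒  m = (-91)² − 125·34 = 4031
m = 4031 > 0,  v_rel·d = -91 < 0  ⇒  outside

inside=no margin=4031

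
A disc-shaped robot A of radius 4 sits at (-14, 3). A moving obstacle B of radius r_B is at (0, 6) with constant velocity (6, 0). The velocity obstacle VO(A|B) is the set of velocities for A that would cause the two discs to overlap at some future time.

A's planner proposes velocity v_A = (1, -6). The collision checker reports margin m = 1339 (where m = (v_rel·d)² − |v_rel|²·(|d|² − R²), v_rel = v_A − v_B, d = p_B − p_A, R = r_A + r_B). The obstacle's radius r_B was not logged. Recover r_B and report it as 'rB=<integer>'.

m = 1339
d = (14, 3);  v_rel = (-5, -6),  |v_rel|² = 61
v_rel×d = (-5)·(3) − (-6)·(14) = 69
since m = R²·61 − 69²:  R² = (4761 + 1339) / 61 = 100
R = √100 = 10  ⇒  r_B = 10 − 4 = 6

rB=6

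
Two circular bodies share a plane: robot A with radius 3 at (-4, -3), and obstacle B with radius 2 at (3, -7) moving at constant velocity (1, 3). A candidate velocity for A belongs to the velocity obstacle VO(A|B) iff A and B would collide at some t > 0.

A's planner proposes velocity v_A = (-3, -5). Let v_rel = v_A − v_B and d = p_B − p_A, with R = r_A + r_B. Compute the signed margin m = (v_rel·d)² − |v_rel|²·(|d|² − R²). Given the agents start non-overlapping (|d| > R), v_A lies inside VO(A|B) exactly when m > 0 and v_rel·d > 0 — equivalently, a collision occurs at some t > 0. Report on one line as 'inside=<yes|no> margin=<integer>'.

d = (7, -4),  |d|² = 65;  R = 3+2 = 5,  c = 65−5² = 40
v_rel = (-4, -8),  |v_rel|² = 80;  v_rel·d = (-4)·(7) + (-8)·(-4) = 4
80·t² − 8·t + 40 = 0  ⇒  m = 4² − 80·40 = -3184
m = -3184 < 0,  v_rel·d = 4 > 0  ⇒  outside

inside=no margin=-3184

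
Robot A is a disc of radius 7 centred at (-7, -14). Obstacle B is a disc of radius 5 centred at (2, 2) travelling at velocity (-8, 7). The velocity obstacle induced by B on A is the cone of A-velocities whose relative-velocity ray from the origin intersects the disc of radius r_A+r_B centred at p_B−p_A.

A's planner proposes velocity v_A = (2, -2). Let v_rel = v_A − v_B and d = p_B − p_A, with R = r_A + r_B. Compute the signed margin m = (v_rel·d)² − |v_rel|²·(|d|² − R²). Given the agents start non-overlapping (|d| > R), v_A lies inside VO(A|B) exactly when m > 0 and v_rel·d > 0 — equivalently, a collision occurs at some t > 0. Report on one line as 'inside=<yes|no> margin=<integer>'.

d = (9, 16),  |d|² = 337;  R = 7+5 = 12,  c = 337−12² = 193
v_rel = (10, -9),  |v_rel|² = 181;  v_rel·d = (10)·(9) + (-9)·(16) = -54
181·t² + 108·t + 193 = 0  ⇒  m = (-54)² − 181·193 = -32017
m = -32017 < 0,  v_rel·d = -54 < 0  ⇒  outside

inside=no margin=-32017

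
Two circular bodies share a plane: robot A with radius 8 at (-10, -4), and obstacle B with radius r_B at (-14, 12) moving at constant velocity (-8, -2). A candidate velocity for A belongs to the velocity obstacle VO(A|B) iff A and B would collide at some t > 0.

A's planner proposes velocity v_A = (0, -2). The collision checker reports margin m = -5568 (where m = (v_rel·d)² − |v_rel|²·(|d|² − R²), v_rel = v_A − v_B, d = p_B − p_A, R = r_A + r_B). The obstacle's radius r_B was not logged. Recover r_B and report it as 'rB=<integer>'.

m = -5568
d = (-4, 16);  v_rel = (8, 0),  |v_rel|² = 64
v_rel×d = (8)·(16) − (0)·(-4) = 128
since m = R²·64 − 128²:  R² = (16384 + -5568) / 64 = 169
R = √169 = 13  ⇒  r_B = 13 − 8 = 5

rB=5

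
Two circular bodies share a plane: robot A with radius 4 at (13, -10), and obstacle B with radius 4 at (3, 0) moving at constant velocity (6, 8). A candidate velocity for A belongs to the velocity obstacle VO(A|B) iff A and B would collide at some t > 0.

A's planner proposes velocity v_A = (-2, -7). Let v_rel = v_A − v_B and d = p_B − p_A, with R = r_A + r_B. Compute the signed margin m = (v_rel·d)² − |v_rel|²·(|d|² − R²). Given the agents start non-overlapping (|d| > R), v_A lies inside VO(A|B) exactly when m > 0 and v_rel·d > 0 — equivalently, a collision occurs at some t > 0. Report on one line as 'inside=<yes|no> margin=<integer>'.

d = (-10, 10),  |d|² = 200;  R = 4+4 = 8,  c = 200−8² = 136
v_rel = (-8, -15),  |v_rel|² = 289;  v_rel·d = (-8)·(-10) + (-15)·(10) = -70
289·t² + 140·t + 136 = 0  ⇒  m = (-70)² − 289·136 = -34404
m = -34404 < 0,  v_rel·d = -70 < 0  ⇒  outside

inside=no margin=-34404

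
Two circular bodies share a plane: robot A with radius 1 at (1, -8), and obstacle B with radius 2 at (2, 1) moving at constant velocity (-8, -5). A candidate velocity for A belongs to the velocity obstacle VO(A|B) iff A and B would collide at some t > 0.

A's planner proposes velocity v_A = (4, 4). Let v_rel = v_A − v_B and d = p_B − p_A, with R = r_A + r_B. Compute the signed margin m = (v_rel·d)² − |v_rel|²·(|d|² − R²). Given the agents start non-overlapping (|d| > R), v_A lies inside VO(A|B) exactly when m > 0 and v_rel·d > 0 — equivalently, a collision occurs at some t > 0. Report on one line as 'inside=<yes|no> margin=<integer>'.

d = (1, 9),  |d|² = 82;  R = 1+2 = 3,  c = 82−3² = 73
v_rel = (12, 9),  |v_rel|² = 225;  v_rel·d = (12)·(1) + (9)·(9) = 93
225·t² − 186·t + 73 = 0  ⇒  m = 93² − 225·73 = -7776
m = -7776 < 0,  v_rel·d = 93 > 0  ⇒  outside

inside=no margin=-7776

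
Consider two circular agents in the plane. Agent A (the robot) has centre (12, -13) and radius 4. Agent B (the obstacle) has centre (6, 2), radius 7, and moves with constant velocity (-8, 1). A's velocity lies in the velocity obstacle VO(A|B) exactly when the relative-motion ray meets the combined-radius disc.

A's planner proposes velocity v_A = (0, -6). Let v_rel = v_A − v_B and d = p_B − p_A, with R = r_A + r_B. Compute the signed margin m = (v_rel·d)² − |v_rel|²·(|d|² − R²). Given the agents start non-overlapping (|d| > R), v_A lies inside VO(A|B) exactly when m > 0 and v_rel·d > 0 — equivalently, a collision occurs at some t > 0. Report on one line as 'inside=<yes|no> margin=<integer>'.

d = (-6, 15),  |d|² = 261;  R = 4+7 = 11,  c = 261−11² = 140
v_rel = (8, -7),  |v_rel|² = 113;  v_rel·d = (8)·(-6) + (-7)·(15) = -153
113·t² + 306·t + 140 = 0  ⇒  m = (-153)² − 113·140 = 7589
m = 7589 > 0,  v_rel·d = -153 < 0  ⇒  outside

inside=no margin=7589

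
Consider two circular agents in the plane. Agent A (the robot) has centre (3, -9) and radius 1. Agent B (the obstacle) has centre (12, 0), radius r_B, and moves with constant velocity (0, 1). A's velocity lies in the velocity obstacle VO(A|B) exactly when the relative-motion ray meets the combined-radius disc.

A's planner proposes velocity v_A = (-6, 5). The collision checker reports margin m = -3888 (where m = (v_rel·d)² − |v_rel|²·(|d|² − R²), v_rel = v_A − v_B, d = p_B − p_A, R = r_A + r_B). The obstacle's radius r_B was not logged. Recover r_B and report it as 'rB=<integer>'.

m = -3888
d = (9, 9);  v_rel = (-6, 4),  |v_rel|² = 52
v_rel×d = (-6)·(9) − (4)·(9) = -90
since m = R²·52 − (-90)²:  R² = (8100 + -3888) / 52 = 81
R = √81 = 9  ⇒  r_B = 9 − 1 = 8

rB=8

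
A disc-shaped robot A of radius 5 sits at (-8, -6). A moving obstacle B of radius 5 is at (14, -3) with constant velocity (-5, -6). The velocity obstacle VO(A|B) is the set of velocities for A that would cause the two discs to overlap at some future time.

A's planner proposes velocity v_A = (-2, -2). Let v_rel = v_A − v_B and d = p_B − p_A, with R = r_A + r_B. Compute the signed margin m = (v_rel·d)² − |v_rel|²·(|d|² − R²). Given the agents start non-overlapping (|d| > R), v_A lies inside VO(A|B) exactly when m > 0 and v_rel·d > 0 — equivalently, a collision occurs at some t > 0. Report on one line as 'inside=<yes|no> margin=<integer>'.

d = (22, 3),  |d|² = 493;  R = 5+5 = 10,  c = 493−10² = 393
v_rel = (3, 4),  |v_rel|² = 25;  v_rel·d = (3)·(22) + (4)·(3) = 78
25·t² − 156·t + 393 = 0  ⇒  m = 78² − 25·393 = -3741
m = -3741 < 0,  v_rel·d = 78 > 0  ⇒  outside

inside=no margin=-3741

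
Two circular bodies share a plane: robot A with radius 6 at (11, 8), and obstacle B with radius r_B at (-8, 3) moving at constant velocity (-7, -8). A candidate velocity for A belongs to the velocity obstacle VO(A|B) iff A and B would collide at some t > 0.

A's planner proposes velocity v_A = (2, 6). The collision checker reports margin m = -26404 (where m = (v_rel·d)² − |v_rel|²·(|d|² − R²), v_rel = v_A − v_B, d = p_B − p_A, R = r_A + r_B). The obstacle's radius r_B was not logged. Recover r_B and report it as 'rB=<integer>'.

m = -26404
d = (-19, -5);  v_rel = (9, 14),  |v_rel|² = 277
v_rel×d = (9)·(-5) − (14)·(-19) = 221
since m = R²·277 − 221²:  R² = (48841 + -26404) / 277 = 81
R = √81 = 9  ⇒  r_B = 9 − 6 = 3

rB=3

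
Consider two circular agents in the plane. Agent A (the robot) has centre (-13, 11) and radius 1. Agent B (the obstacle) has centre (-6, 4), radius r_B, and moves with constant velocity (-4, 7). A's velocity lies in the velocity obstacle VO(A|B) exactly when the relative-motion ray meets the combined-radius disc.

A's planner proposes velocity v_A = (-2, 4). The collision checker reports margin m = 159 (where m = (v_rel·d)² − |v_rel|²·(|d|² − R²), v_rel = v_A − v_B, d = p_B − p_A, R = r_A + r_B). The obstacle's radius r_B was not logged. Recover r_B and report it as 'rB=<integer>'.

m = 159
d = (7, -7);  v_rel = (2, -3),  |v_rel|² = 13
v_rel×d = (2)·(-7) − (-3)·(7) = 7
since m = R²·13 − 7²:  R² = (49 + 159) / 13 = 16
R = √16 = 4  ⇒  r_B = 4 − 1 = 3

rB=3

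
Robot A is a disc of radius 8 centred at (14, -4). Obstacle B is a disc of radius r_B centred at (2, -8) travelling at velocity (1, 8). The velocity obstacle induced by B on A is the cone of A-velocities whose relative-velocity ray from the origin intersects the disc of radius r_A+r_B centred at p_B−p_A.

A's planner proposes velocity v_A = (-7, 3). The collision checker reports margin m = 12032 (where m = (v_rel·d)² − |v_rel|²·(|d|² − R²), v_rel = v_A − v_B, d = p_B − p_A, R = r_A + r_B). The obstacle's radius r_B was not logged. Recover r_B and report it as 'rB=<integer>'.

m = 12032
d = (-12, -4);  v_rel = (-8, -5),  |v_rel|² = 89
v_rel×d = (-8)·(-4) − (-5)·(-12) = -28
since m = R²·89 − (-28)²:  R² = (784 + 12032) / 89 = 144
R = √144 = 12  ⇒  r_B = 12 − 8 = 4

rB=4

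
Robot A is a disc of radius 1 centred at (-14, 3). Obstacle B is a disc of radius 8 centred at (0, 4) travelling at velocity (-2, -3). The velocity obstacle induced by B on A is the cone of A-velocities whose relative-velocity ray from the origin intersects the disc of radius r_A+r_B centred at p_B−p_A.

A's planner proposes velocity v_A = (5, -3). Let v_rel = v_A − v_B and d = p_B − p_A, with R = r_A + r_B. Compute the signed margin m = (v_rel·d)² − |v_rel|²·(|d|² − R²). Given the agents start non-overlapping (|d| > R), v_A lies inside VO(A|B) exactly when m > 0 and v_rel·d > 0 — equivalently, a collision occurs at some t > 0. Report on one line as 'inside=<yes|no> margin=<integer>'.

d = (14, 1),  |d|² = 197;  R = 1+8 = 9,  c = 197−9² = 116
v_rel = (7, 0),  |v_rel|² = 49;  v_rel·d = (7)·(14) + (0)·(1) = 98
49·t² − 196·t + 116 = 0  ⇒  m = 98² − 49·116 = 3920
m = 3920 > 0,  v_rel·d = 98 > 0  ⇒  inside

inside=yes margin=3920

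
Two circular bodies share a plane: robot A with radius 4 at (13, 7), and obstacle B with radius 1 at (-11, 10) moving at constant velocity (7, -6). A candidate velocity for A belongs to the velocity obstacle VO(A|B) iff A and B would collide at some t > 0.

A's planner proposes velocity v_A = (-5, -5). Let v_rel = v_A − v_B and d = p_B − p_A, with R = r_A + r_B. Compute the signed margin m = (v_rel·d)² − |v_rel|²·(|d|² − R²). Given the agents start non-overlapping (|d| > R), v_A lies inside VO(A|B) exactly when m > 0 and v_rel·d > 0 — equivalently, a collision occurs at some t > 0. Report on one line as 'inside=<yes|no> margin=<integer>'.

d = (-24, 3),  |d|² = 585;  R = 4+1 = 5,  c = 585−5² = 560
v_rel = (-12, 1),  |v_rel|² = 145;  v_rel·d = (-12)·(-24) + (1)·(3) = 291
145·t² − 582·t + 560 = 0  ⇒  m = 291² − 145·560 = 3481
m = 3481 > 0,  v_rel·d = 291 > 0  ⇒  inside

inside=yes margin=3481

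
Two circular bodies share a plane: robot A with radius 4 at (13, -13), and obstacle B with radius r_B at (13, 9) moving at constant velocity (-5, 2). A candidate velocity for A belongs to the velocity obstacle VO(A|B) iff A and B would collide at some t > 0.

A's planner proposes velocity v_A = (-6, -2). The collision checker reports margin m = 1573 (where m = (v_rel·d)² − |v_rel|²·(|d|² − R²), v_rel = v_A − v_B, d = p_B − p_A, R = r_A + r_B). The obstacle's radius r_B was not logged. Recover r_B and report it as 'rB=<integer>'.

m = 1573
d = (0, 22);  v_rel = (-1, -4),  |v_rel|² = 17
v_rel×d = (-1)·(22) − (-4)·(0) = -22
since m = R²·17 − (-22)²:  R² = (484 + 1573) / 17 = 121
R = √121 = 11  ⇒  r_B = 11 − 4 = 7

rB=7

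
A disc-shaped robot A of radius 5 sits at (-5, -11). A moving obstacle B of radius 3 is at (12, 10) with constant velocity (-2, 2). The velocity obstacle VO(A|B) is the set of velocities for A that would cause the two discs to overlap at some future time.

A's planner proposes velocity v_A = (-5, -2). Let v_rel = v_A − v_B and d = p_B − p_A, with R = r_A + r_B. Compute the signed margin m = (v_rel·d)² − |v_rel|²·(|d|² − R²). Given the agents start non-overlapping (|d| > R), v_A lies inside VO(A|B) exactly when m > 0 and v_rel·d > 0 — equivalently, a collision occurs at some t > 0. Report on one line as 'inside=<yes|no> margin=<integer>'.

d = (17, 21),  |d|² = 730;  R = 5+3 = 8,  c = 730−8² = 666
v_rel = (-3, -4),  |v_rel|² = 25;  v_rel·d = (-3)·(17) + (-4)·(21) = -135
25·t² + 270·t + 666 = 0  ⇒  m = (-135)² − 25·666 = 1575
m = 1575 > 0,  v_rel·d = -135 < 0  ⇒  outside

inside=no margin=1575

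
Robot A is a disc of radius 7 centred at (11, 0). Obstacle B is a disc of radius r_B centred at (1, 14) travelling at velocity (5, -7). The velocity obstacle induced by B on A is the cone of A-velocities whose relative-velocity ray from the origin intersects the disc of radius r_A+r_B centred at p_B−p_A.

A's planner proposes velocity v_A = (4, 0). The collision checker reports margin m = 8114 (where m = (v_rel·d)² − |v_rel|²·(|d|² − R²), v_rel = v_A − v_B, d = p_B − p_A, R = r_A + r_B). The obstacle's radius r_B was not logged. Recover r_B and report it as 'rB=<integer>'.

m = 8114
d = (-10, 14);  v_rel = (-1, 7),  |v_rel|² = 50
v_rel×d = (-1)·(14) − (7)·(-10) = 56
since m = R²·50 − 56²:  R² = (3136 + 8114) / 50 = 225
R = √225 = 15  ⇒  r_B = 15 − 7 = 8

rB=8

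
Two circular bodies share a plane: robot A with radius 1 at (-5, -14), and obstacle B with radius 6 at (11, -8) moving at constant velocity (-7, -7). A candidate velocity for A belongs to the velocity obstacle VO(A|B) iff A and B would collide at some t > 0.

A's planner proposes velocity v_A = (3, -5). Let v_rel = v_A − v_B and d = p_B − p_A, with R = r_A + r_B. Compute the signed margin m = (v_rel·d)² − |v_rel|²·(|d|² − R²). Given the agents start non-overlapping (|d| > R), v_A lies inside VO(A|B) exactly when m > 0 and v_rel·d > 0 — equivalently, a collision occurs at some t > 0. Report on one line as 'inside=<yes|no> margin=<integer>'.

d = (16, 6),  |d|² = 292;  R = 1+6 = 7,  c = 292−7² = 243
v_rel = (10, 2),  |v_rel|² = 104;  v_rel·d = (10)·(16) + (2)·(6) = 172
104·t² − 344·t + 243 = 0  ⇒  m = 172² − 104·243 = 4312
m = 4312 > 0,  v_rel·d = 172 > 0  ⇒  inside

inside=yes margin=4312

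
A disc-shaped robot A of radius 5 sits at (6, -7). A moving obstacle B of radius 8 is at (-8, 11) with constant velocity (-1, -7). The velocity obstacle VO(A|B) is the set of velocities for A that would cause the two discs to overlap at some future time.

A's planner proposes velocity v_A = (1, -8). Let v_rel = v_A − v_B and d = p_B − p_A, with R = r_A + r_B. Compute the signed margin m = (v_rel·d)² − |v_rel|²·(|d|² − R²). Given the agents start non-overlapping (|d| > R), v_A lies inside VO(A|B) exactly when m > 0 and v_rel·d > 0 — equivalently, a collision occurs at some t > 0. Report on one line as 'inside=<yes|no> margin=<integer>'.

d = (-14, 18),  |d|² = 520;  R = 5+8 = 13,  c = 520−13² = 351
v_rel = (2, -1),  |v_rel|² = 5;  v_rel·d = (2)·(-14) + (-1)·(18) = -46
5·t² + 92·t + 351 = 0  ⇒  m = (-46)² − 5·351 = 361
m = 361 > 0,  v_rel·d = -46 < 0  ⇒  outside

inside=no margin=361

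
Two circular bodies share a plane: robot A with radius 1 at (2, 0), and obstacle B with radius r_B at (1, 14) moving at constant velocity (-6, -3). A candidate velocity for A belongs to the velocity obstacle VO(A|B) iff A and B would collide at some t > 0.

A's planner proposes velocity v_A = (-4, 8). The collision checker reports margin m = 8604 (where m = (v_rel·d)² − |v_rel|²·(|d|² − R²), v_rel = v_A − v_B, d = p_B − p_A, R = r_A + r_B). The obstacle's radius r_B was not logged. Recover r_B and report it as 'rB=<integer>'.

m = 8604
d = (-1, 14);  v_rel = (2, 11),  |v_rel|² = 125
v_rel×d = (2)·(14) − (11)·(-1) = 39
since m = R²·125 − 39²:  R² = (1521 + 8604) / 125 = 81
R = √81 = 9  ⇒  r_B = 9 − 1 = 8

rB=8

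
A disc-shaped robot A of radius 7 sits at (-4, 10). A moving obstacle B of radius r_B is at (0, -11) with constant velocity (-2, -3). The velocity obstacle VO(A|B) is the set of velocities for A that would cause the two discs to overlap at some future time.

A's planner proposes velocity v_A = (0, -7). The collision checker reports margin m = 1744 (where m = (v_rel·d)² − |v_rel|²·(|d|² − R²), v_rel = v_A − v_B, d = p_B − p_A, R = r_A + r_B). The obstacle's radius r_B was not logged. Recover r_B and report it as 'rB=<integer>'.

m = 1744
d = (4, -21);  v_rel = (2, -4),  |v_rel|² = 20
v_rel×d = (2)·(-21) − (-4)·(4) = -26
since m = R²·20 − (-26)²:  R² = (676 + 1744) / 20 = 121
R = √121 = 11  ⇒  r_B = 11 − 7 = 4

rB=4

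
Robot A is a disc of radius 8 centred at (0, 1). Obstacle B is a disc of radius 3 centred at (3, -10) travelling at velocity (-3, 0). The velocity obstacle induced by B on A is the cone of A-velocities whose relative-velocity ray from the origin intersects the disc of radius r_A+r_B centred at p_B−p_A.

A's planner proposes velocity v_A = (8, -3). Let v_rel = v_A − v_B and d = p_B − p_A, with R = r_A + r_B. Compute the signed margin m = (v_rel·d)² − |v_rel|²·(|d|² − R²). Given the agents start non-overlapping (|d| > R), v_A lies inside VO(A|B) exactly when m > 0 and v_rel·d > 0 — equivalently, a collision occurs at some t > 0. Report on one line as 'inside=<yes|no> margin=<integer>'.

d = (3, -11),  |d|² = 130;  R = 8+3 = 11,  c = 130−11² = 9
v_rel = (11, -3),  |v_rel|² = 130;  v_rel·d = (11)·(3) + (-3)·(-11) = 66
130·t² − 132·t + 9 = 0  ⇒  m = 66² − 130·9 = 3186
m = 3186 > 0,  v_rel·d = 66 > 0  ⇒  inside

inside=yes margin=3186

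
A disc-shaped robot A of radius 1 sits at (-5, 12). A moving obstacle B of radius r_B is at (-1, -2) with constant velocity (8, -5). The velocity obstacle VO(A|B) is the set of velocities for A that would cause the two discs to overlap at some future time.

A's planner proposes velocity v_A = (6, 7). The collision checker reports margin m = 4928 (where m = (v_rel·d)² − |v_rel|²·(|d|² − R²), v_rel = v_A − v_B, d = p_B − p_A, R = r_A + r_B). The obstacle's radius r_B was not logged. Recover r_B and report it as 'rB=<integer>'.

m = 4928
d = (4, -14);  v_rel = (-2, 12),  |v_rel|² = 148
v_rel×d = (-2)·(-14) − (12)·(4) = -20
since m = R²·148 − (-20)²:  R² = (400 + 4928) / 148 = 36
R = √36 = 6  ⇒  r_B = 6 − 1 = 5

rB=5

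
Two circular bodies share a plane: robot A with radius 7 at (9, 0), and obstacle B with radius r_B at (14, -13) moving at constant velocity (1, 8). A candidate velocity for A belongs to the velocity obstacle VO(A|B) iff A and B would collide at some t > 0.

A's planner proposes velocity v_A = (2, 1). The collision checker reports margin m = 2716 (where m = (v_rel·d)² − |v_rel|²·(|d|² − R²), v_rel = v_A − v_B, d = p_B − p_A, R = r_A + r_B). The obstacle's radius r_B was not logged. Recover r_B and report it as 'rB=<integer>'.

m = 2716
d = (5, -13);  v_rel = (1, -7),  |v_rel|² = 50
v_rel×d = (1)·(-13) − (-7)·(5) = 22
since m = R²·50 − 22²:  R² = (484 + 2716) / 50 = 64
R = √64 = 8  ⇒  r_B = 8 − 7 = 1

rB=1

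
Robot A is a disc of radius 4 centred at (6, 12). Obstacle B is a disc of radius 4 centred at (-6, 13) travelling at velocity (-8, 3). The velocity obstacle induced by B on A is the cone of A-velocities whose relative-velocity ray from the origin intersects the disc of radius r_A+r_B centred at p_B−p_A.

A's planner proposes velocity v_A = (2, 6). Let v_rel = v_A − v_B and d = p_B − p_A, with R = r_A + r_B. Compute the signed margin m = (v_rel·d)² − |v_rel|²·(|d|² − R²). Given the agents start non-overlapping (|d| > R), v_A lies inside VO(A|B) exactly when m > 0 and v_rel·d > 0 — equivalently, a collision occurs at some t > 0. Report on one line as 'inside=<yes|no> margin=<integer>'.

d = (-12, 1),  |d|² = 145;  R = 4+4 = 8,  c = 145−8² = 81
v_rel = (10, 3),  |v_rel|² = 109;  v_rel·d = (10)·(-12) + (3)·(1) = -117
109·t² + 234·t + 81 = 0  ⇒  m = (-117)² − 109·81 = 4860
m = 4860 > 0,  v_rel·d = -117 < 0  ⇒  outside

inside=no margin=4860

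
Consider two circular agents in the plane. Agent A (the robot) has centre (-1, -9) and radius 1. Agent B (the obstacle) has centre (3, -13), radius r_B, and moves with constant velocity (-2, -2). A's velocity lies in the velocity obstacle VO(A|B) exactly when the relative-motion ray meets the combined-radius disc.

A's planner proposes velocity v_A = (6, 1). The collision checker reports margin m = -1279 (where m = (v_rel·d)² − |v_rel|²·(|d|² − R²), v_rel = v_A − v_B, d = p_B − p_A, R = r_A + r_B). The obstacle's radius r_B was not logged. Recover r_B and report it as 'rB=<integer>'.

m = -1279
d = (4, -4);  v_rel = (8, 3),  |v_rel|² = 73
v_rel×d = (8)·(-4) − (3)·(4) = -44
since m = R²·73 − (-44)²:  R² = (1936 + -1279) / 73 = 9
R = √9 = 3  ⇒  r_B = 3 − 1 = 2

rB=2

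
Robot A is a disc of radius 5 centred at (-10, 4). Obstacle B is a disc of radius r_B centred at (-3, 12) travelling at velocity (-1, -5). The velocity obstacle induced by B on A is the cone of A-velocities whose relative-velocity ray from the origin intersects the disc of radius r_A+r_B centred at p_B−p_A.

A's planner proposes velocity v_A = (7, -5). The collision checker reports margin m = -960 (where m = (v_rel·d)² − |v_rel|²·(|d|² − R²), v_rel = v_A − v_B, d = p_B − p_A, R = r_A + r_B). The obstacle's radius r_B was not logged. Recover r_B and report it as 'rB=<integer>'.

m = -960
d = (7, 8);  v_rel = (8, 0),  |v_rel|² = 64
v_rel×d = (8)·(8) − (0)·(7) = 64
since m = R²·64 − 64²:  R² = (4096 + -960) / 64 = 49
R = √49 = 7  ⇒  r_B = 7 − 5 = 2

rB=2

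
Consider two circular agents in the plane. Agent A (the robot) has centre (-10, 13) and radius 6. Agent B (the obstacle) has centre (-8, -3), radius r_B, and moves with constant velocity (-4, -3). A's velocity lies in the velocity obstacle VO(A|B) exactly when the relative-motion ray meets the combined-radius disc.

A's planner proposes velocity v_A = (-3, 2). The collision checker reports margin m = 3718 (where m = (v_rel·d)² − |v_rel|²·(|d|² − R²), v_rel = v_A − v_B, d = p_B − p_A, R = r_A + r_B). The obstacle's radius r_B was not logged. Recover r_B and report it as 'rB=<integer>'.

m = 3718
d = (2, -16);  v_rel = (1, 5),  |v_rel|² = 26
v_rel×d = (1)·(-16) − (5)·(2) = -26
since m = R²·26 − (-26)²:  R² = (676 + 3718) / 26 = 169
R = √169 = 13  ⇒  r_B = 13 − 6 = 7

rB=7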